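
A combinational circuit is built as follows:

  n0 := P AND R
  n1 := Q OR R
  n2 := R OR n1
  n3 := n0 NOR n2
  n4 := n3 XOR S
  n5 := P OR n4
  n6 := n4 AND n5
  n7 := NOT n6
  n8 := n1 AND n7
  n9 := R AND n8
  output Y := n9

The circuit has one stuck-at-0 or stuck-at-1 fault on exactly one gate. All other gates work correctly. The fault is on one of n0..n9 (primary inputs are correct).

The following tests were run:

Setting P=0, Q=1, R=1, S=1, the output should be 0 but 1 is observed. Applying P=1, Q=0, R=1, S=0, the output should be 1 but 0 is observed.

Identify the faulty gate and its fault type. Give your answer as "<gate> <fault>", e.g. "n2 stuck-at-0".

Fault-free values for test 1 (P=0, Q=1, R=1, S=1): n0=0, n1=1, n2=1, n3=0, n4=1, n5=1, n6=1, n7=0, n8=0, n9=0, giving Y=0. Observed 1.
Test 1: faults giving observed 1 are {n2 stuck-at-0, n3 stuck-at-1, n4 stuck-at-0, n5 stuck-at-0, n6 stuck-at-0, n7 stuck-at-1, n8 stuck-at-1, n9 stuck-at-1}.
Test 2 (P=1, Q=0, R=1, S=0): fault-free n0=1, n1=1, n2=1, n3=0, n4=0, n5=1, n6=0, n7=1, n8=1, n9=1 → 1; observed 0. Eliminates n2 stuck-at-0, n4 stuck-at-0, n5 stuck-at-0, n6 stuck-at-0, n7 stuck-at-1, n8 stuck-at-1, n9 stuck-at-1.
Only n3 stuck-at-1 is consistent with every test.

n3 stuck-at-1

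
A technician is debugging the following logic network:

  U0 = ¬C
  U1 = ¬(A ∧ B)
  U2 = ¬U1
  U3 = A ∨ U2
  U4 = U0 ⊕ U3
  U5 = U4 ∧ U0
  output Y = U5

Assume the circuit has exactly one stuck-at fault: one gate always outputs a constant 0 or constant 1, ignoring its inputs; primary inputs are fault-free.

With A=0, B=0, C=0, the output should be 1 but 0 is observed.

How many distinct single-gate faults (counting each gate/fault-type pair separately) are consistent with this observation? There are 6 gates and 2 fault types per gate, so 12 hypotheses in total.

Fault-free: U0=1, U1=1, U2=0, U3=0, U4=1, U5=1 → 1. Observed 0.
  U0 stuck-at-0: output 0 ✓
  U0 stuck-at-1: output 1 ✗
  U1 stuck-at-0: output 0 ✓
  U1 stuck-at-1: output 1 ✗
  U2 stuck-at-0: output 1 ✗
  U2 stuck-at-1: output 0 ✓
  U3 stuck-at-0: output 1 ✗
  U3 stuck-at-1: output 0 ✓
  U4 stuck-at-0: output 0 ✓
  U4 stuck-at-1: output 1 ✗
  U5 stuck-at-0: output 0 ✓
  U5 stuck-at-1: output 1 ✗
Consistent faults: {U0 stuck-at-0, U1 stuck-at-0, U2 stuck-at-1, U3 stuck-at-1, U4 stuck-at-0, U5 stuck-at-0} — 6 in all.

6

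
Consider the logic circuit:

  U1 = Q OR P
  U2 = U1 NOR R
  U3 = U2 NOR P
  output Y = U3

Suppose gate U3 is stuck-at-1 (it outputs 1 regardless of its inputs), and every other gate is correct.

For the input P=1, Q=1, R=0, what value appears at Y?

Propagate with U3 forced: U1=1, U2=0, U3=1 [stuck-at-1].
So Y = 1. (Without the fault it would be 0.)

1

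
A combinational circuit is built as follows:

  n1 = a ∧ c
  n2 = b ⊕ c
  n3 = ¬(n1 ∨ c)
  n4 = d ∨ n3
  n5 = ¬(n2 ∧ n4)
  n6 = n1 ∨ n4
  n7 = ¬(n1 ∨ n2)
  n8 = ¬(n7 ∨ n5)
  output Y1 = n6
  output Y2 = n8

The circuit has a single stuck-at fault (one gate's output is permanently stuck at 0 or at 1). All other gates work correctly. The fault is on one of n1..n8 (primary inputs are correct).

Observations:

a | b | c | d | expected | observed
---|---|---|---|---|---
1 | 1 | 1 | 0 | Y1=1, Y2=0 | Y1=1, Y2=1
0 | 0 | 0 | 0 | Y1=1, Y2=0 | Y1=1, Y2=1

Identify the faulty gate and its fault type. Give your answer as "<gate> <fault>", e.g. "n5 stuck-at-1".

n8 stuck-at-1

Fault-free values for test 1 (a=1, b=1, c=1, d=0): n1=1, n2=0, n3=0, n4=0, n5=1, n6=1, n7=0, n8=0, giving Y1=1, Y2=0. Observed Y1=1, Y2=1.
Test 1: faults giving observed Y1=1, Y2=1 are {n5 stuck-at-0, n8 stuck-at-1}.
Test 2 (a=0, b=0, c=0, d=0): fault-free n1=0, n2=0, n3=1, n4=1, n5=1, n6=1, n7=1, n8=0 → Y1=1, Y2=0; observed Y1=1, Y2=1. Eliminates n5 stuck-at-0.
Only n8 stuck-at-1 is consistent with every test.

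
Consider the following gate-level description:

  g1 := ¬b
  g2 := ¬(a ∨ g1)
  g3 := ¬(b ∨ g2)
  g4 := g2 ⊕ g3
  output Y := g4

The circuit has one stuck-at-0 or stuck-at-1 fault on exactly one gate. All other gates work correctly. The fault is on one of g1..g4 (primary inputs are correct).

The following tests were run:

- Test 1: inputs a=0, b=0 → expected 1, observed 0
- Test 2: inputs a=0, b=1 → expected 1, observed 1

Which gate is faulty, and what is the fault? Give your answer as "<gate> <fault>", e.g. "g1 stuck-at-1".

g3 stuck-at-0

Fault-free values for test 1 (a=0, b=0): g1=1, g2=0, g3=1, g4=1, giving Y=1. Observed 0.
Test 1: faults giving observed 0 are {g3 stuck-at-0, g4 stuck-at-0}.
Test 2 (a=0, b=1): fault-free g1=0, g2=1, g3=0, g4=1 → 1; observed 1. Eliminates g4 stuck-at-0.
Only g3 stuck-at-0 is consistent with every test.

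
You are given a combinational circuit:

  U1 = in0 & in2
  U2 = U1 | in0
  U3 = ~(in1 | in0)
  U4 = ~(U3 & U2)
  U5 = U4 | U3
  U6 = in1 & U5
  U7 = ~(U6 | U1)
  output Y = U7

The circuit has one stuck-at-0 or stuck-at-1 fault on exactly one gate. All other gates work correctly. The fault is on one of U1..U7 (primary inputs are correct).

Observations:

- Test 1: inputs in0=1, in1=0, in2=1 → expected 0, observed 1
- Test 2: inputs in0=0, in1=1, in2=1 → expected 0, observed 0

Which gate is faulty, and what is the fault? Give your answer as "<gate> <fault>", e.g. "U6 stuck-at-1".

U1 stuck-at-0

Fault-free values for test 1 (in0=1, in1=0, in2=1): U1=1, U2=1, U3=0, U4=1, U5=1, U6=0, U7=0, giving Y=0. Observed 1.
Test 1: faults giving observed 1 are {U1 stuck-at-0, U7 stuck-at-1}.
Test 2 (in0=0, in1=1, in2=1): fault-free U1=0, U2=0, U3=0, U4=1, U5=1, U6=1, U7=0 → 0; observed 0. Eliminates U7 stuck-at-1.
Only U1 stuck-at-0 is consistent with every test.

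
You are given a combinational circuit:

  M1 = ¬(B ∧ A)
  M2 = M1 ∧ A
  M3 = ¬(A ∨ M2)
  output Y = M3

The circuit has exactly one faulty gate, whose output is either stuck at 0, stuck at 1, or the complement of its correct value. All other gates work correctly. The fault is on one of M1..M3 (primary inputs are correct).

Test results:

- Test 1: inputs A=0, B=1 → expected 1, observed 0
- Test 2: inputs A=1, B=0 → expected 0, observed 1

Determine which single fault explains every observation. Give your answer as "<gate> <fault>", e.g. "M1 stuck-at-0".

M3 inverted output

Fault-free values for test 1 (A=0, B=1): M1=1, M2=0, M3=1, giving Y=1. Observed 0.
Test 1: faults giving observed 0 are {M2 stuck-at-1, M2 inverted output, M3 stuck-at-0, M3 inverted output}.
Test 2 (A=1, B=0): fault-free M1=1, M2=1, M3=0 → 0; observed 1. Eliminates M2 stuck-at-1, M2 inverted output, M3 stuck-at-0.
Only M3 inverted output is consistent with every test.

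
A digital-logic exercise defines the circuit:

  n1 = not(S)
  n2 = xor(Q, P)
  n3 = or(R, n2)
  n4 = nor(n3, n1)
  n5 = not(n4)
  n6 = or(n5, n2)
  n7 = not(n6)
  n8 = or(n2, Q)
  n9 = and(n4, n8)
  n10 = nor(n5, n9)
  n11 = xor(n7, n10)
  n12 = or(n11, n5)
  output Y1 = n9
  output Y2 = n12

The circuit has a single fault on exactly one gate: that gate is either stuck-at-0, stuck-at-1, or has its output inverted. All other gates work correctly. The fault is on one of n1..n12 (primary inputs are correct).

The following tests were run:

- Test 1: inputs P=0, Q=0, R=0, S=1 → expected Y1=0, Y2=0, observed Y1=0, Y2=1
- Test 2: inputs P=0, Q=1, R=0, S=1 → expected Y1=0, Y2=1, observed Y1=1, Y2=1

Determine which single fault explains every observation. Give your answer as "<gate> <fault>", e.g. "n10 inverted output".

n2 inverted output

Fault-free values for test 1 (P=0, Q=0, R=0, S=1): n1=0, n2=0, n3=0, n4=1, n5=0, n6=0, n7=1, n8=0, n9=0, n10=1, n11=0, n12=0, giving Y1=0, Y2=0. Observed Y1=0, Y2=1.
Test 1: faults giving observed Y1=0, Y2=1 are {n1 stuck-at-1, n1 inverted output, n2 stuck-at-1, n2 inverted output, n3 stuck-at-1, n3 inverted output, n4 stuck-at-0, n4 inverted output, n5 stuck-at-1, n5 inverted output, n6 stuck-at-1, n6 inverted output, n7 stuck-at-0, n7 inverted output, n10 stuck-at-0, n10 inverted output, n11 stuck-at-1, n11 inverted output, n12 stuck-at-1, n12 inverted output}.
Test 2 (P=0, Q=1, R=0, S=1): fault-free n1=0, n2=1, n3=1, n4=0, n5=1, n6=1, n7=0, n8=1, n9=0, n10=0, n11=0, n12=1 → Y1=0, Y2=1; observed Y1=1, Y2=1. Eliminates n1 stuck-at-1, n1 inverted output, n2 stuck-at-1, n3 stuck-at-1, n3 inverted output, n4 stuck-at-0, n4 inverted output, n5 stuck-at-1, n5 inverted output, n6 stuck-at-1, n6 inverted output, n7 stuck-at-0, n7 inverted output, n10 stuck-at-0, n10 inverted output, n11 stuck-at-1, n11 inverted output, n12 stuck-at-1, n12 inverted output.
Only n2 inverted output is consistent with every test.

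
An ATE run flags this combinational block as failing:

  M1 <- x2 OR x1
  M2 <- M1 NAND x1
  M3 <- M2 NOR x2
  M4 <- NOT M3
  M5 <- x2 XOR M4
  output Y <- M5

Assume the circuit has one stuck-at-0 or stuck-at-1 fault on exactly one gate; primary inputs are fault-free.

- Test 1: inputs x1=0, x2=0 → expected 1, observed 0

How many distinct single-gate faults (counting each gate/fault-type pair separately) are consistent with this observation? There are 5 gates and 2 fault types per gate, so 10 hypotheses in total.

Fault-free: M1=0, M2=1, M3=0, M4=1, M5=1 → 1. Observed 0.
  M1 stuck-at-0: output 1 ✗
  M1 stuck-at-1: output 1 ✗
  M2 stuck-at-0: output 0 ✓
  M2 stuck-at-1: output 1 ✗
  M3 stuck-at-0: output 1 ✗
  M3 stuck-at-1: output 0 ✓
  M4 stuck-at-0: output 0 ✓
  M4 stuck-at-1: output 1 ✗
  M5 stuck-at-0: output 0 ✓
  M5 stuck-at-1: output 1 ✗
Consistent faults: {M2 stuck-at-0, M3 stuck-at-1, M4 stuck-at-0, M5 stuck-at-0} — 4 in all.

4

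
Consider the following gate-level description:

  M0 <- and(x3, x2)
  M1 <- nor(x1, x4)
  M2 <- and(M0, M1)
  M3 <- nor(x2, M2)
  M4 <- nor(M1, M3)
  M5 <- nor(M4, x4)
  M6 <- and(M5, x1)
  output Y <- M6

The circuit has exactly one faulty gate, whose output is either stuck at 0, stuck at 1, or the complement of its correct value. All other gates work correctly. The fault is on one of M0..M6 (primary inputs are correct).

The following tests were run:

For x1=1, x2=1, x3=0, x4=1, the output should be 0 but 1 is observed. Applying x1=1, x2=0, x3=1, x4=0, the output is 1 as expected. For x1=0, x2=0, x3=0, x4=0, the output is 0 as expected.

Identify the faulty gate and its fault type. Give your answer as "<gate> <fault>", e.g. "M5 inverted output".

Fault-free values for test 1 (x1=1, x2=1, x3=0, x4=1): M0=0, M1=0, M2=0, M3=0, M4=1, M5=0, M6=0, giving Y=0. Observed 1.
Test 1: faults giving observed 1 are {M5 stuck-at-1, M5 inverted output, M6 stuck-at-1, M6 inverted output}.
Test 2 (x1=1, x2=0, x3=1, x4=0): fault-free M0=0, M1=0, M2=0, M3=1, M4=0, M5=1, M6=1 → 1; observed 1. Eliminates M5 inverted output, M6 inverted output.
Test 3 (x1=0, x2=0, x3=0, x4=0): fault-free M0=0, M1=1, M2=0, M3=1, M4=0, M5=1, M6=0 → 0; observed 0. Eliminates M6 stuck-at-1.
Only M5 stuck-at-1 is consistent with every test.

M5 stuck-at-1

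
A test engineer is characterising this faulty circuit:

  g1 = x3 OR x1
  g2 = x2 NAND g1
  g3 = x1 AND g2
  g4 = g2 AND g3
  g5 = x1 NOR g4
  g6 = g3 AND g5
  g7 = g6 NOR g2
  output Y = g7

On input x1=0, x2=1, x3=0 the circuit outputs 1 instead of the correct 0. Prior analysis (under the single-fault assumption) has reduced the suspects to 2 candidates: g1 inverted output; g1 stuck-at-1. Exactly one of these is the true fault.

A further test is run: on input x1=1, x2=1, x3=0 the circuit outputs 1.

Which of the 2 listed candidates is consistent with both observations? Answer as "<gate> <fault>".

Evaluate each candidate on input x1=1, x2=1, x3=0:
  g1 inverted output: g1=0 [inverted output], g2=1, g3=1, g4=1, g5=0, g6=0, g7=0 → 0 — eliminated
  g1 stuck-at-1: g1=1 [stuck-at-1], g2=0, g3=0, g4=0, g5=0, g6=0, g7=1 → 1 — matches
Only g1 stuck-at-1 reproduces the observed 1.

g1 stuck-at-1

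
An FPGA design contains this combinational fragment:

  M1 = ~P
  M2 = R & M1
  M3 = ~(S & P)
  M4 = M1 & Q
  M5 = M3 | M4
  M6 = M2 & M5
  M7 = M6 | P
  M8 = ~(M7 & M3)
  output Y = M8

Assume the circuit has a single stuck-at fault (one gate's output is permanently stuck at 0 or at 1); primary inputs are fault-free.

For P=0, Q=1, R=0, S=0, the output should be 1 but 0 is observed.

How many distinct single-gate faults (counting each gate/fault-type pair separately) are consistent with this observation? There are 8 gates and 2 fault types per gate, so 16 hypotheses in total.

4

Fault-free: M1=1, M2=0, M3=1, M4=1, M5=1, M6=0, M7=0, M8=1 → 1. Observed 0.
  M1: none of the 2 fault types match ✗
  M2: stuck-at-1 ✓; others ✗
  M3: none of the 2 fault types match ✗
  M4: none of the 2 fault types match ✗
  M5: none of the 2 fault types match ✗
  M6: stuck-at-1 ✓; others ✗
  M7: stuck-at-1 ✓; others ✗
  M8: stuck-at-0 ✓; others ✗
Consistent faults: {M2 stuck-at-1, M6 stuck-at-1, M7 stuck-at-1, M8 stuck-at-0} — 4 in all.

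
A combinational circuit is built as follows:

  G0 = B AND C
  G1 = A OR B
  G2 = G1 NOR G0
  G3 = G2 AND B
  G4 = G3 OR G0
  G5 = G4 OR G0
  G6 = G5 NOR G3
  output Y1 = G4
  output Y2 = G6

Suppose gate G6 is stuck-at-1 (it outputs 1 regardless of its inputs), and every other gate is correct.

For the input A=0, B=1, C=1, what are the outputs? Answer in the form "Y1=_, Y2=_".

Propagate with G6 forced: G0=1, G1=1, G2=0, G3=0, G4=1, G5=1, G6=1 [stuck-at-1].
So the outputs are Y1=1, Y2=1. (Without the fault they would be Y1=1, Y2=0.)

Y1=1, Y2=1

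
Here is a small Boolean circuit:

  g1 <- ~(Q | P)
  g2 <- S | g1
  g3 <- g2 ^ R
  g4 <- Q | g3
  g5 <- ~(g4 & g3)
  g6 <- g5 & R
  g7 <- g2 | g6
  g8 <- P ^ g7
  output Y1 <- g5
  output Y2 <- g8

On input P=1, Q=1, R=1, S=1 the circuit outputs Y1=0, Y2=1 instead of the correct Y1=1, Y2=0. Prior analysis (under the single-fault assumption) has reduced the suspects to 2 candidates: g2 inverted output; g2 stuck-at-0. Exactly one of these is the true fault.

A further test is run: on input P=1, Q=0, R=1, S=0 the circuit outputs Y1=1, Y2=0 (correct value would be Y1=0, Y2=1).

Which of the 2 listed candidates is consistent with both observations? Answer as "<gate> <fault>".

Evaluate each candidate on input P=1, Q=0, R=1, S=0:
  g2 inverted output: g1=0, g2=1 [inverted output], g3=0, g4=0, g5=1, g6=1, g7=1, g8=0 → Y1=1, Y2=0 — matches
  g2 stuck-at-0: g1=0, g2=0 [stuck-at-0], g3=1, g4=1, g5=0, g6=0, g7=0, g8=1 → Y1=0, Y2=1 — eliminated
Only g2 inverted output reproduces the observed Y1=1, Y2=0.

g2 inverted output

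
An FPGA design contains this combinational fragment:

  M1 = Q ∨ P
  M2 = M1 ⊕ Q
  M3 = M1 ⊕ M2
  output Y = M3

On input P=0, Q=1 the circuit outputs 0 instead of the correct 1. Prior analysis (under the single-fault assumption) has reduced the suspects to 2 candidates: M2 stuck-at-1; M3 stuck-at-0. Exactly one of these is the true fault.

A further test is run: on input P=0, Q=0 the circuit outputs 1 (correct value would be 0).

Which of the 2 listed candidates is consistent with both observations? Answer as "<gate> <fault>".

M2 stuck-at-1

Evaluate each candidate on input P=0, Q=0:
  M2 stuck-at-1: M1=0, M2=1 [stuck-at-1], M3=1 → 1 — matches
  M3 stuck-at-0: M1=0, M2=0, M3=0 [stuck-at-0] → 0 — eliminated
Only M2 stuck-at-1 reproduces the observed 1.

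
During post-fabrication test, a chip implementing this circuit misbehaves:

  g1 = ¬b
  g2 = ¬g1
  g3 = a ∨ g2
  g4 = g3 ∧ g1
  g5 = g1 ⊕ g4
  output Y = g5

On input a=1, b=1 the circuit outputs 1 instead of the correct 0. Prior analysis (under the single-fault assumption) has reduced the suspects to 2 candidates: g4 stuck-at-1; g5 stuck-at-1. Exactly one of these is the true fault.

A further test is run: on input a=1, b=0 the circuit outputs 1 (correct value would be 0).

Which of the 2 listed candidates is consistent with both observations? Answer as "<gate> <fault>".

g5 stuck-at-1

Evaluate each candidate on input a=1, b=0:
  g4 stuck-at-1: g1=1, g2=0, g3=1, g4=1 [stuck-at-1], g5=0 → 0 — eliminated
  g5 stuck-at-1: g1=1, g2=0, g3=1, g4=1, g5=1 [stuck-at-1] → 1 — matches
Only g5 stuck-at-1 reproduces the observed 1.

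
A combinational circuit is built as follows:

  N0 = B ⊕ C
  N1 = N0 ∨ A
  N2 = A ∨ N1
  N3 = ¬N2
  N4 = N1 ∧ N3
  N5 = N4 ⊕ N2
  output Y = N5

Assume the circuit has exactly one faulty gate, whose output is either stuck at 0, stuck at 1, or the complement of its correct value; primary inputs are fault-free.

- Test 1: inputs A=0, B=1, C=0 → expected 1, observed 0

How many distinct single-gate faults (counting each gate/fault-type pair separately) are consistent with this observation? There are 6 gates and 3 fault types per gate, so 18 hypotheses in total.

10

Fault-free: N0=1, N1=1, N2=1, N3=0, N4=0, N5=1 → 1. Observed 0.
  N0: stuck-at-0, inverted output ✓; others ✗
  N1: stuck-at-0, inverted output ✓; others ✗
  N2: none of the 3 fault types match ✗
  N3: stuck-at-1, inverted output ✓; others ✗
  N4: stuck-at-1, inverted output ✓; others ✗
  N5: stuck-at-0, inverted output ✓; others ✗
Consistent faults: {N0 stuck-at-0, N0 inverted output, N1 stuck-at-0, N1 inverted output, N3 stuck-at-1, N3 inverted output, N4 stuck-at-1, N4 inverted output, N5 stuck-at-0, N5 inverted output} — 10 in all.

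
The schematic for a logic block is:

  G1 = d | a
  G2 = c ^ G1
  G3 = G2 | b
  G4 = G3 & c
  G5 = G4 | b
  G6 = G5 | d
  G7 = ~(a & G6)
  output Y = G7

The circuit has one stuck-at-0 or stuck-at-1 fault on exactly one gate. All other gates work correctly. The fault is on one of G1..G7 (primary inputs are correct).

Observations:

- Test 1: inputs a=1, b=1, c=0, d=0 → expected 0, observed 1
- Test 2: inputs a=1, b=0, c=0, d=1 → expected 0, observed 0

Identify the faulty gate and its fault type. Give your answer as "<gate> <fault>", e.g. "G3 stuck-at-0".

Fault-free values for test 1 (a=1, b=1, c=0, d=0): G1=1, G2=1, G3=1, G4=0, G5=1, G6=1, G7=0, giving Y=0. Observed 1.
Test 1: faults giving observed 1 are {G5 stuck-at-0, G6 stuck-at-0, G7 stuck-at-1}.
Test 2 (a=1, b=0, c=0, d=1): fault-free G1=1, G2=1, G3=1, G4=0, G5=0, G6=1, G7=0 → 0; observed 0. Eliminates G6 stuck-at-0, G7 stuck-at-1.
Only G5 stuck-at-0 is consistent with every test.

G5 stuck-at-0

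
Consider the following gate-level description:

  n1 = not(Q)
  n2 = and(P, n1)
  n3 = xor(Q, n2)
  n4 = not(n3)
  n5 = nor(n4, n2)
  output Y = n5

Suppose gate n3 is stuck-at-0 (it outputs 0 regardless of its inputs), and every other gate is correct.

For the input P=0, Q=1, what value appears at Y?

Propagate with n3 forced: n1=0, n2=0, n3=0 [stuck-at-0], n4=1, n5=0.
So Y = 0. (Without the fault it would be 1.)

0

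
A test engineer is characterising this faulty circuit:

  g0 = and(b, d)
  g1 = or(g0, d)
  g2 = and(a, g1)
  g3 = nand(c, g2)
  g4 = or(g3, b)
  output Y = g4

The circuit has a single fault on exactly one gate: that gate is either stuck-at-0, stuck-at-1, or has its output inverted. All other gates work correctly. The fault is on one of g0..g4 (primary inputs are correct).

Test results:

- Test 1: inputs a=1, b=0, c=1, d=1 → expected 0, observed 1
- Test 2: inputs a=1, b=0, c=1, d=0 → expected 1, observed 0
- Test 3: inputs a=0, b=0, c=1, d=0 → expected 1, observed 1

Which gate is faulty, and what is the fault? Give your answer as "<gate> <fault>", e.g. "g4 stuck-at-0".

g1 inverted output

Fault-free values for test 1 (a=1, b=0, c=1, d=1): g0=0, g1=1, g2=1, g3=0, g4=0, giving Y=0. Observed 1.
Test 1: faults giving observed 1 are {g1 stuck-at-0, g1 inverted output, g2 stuck-at-0, g2 inverted output, g3 stuck-at-1, g3 inverted output, g4 stuck-at-1, g4 inverted output}.
Test 2 (a=1, b=0, c=1, d=0): fault-free g0=0, g1=0, g2=0, g3=1, g4=1 → 1; observed 0. Eliminates g1 stuck-at-0, g2 stuck-at-0, g3 stuck-at-1, g4 stuck-at-1.
Test 3 (a=0, b=0, c=1, d=0): fault-free g0=0, g1=0, g2=0, g3=1, g4=1 → 1; observed 1. Eliminates g2 inverted output, g3 inverted output, g4 inverted output.
Only g1 inverted output is consistent with every test.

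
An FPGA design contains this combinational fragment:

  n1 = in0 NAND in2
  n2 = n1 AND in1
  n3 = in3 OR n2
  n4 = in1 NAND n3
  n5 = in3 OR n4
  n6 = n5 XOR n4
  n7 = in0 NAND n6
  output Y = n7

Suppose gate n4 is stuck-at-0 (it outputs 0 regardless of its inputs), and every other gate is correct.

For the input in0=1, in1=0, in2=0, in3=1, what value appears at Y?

Propagate with n4 forced: n1=1, n2=0, n3=1, n4=0 [stuck-at-0], n5=1, n6=1, n7=0.
So Y = 0. (Without the fault it would be 1.)

0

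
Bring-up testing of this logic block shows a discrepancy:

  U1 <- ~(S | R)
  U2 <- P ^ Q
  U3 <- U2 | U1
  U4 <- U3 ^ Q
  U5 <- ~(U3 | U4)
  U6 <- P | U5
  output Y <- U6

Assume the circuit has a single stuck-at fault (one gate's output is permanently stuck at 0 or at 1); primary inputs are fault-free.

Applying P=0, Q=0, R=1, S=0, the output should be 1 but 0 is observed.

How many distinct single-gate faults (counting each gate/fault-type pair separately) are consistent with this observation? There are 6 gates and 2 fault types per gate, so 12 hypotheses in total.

Fault-free: U1=0, U2=0, U3=0, U4=0, U5=1, U6=1 → 1. Observed 0.
  U1 stuck-at-0: output 1 ✗
  U1 stuck-at-1: output 0 ✓
  U2 stuck-at-0: output 1 ✗
  U2 stuck-at-1: output 0 ✓
  U3 stuck-at-0: output 1 ✗
  U3 stuck-at-1: output 0 ✓
  U4 stuck-at-0: output 1 ✗
  U4 stuck-at-1: output 0 ✓
  U5 stuck-at-0: output 0 ✓
  U5 stuck-at-1: output 1 ✗
  U6 stuck-at-0: output 0 ✓
  U6 stuck-at-1: output 1 ✗
Consistent faults: {U1 stuck-at-1, U2 stuck-at-1, U3 stuck-at-1, U4 stuck-at-1, U5 stuck-at-0, U6 stuck-at-0} — 6 in all.

6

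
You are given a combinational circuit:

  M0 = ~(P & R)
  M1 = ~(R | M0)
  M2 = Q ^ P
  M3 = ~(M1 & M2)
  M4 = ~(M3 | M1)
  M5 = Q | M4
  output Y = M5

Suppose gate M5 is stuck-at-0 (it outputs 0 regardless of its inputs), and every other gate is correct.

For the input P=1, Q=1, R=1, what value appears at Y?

Propagate with M5 forced: M0=0, M1=0, M2=0, M3=1, M4=0, M5=0 [stuck-at-0].
So Y = 0. (Without the fault it would be 1.)

0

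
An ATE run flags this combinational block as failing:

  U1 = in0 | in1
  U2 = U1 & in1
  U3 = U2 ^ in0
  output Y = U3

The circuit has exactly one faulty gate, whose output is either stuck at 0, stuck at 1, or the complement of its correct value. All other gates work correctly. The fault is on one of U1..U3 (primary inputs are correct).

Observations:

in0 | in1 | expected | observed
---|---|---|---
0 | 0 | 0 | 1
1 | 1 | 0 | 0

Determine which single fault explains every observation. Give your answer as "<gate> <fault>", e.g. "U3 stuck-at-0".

Fault-free values for test 1 (in0=0, in1=0): U1=0, U2=0, U3=0, giving Y=0. Observed 1.
Test 1: faults giving observed 1 are {U2 stuck-at-1, U2 inverted output, U3 stuck-at-1, U3 inverted output}.
Test 2 (in0=1, in1=1): fault-free U1=1, U2=1, U3=0 → 0; observed 0. Eliminates U2 inverted output, U3 stuck-at-1, U3 inverted output.
Only U2 stuck-at-1 is consistent with every test.

U2 stuck-at-1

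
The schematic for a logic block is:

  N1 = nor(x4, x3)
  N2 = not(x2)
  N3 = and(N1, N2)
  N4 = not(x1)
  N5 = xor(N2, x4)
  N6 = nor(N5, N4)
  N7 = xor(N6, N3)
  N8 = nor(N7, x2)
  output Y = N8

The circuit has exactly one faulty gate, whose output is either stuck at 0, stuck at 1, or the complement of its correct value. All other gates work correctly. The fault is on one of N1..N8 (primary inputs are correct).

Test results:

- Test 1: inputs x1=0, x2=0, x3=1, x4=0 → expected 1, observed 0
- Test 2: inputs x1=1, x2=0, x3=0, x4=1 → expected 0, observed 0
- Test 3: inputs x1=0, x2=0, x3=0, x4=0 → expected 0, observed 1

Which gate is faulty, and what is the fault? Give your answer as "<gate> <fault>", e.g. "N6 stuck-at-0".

Fault-free values for test 1 (x1=0, x2=0, x3=1, x4=0): N1=0, N2=1, N3=0, N4=1, N5=1, N6=0, N7=0, N8=1, giving Y=1. Observed 0.
Test 1: faults giving observed 0 are {N1 stuck-at-1, N1 inverted output, N3 stuck-at-1, N3 inverted output, N6 stuck-at-1, N6 inverted output, N7 stuck-at-1, N7 inverted output, N8 stuck-at-0, N8 inverted output}.
Test 2 (x1=1, x2=0, x3=0, x4=1): fault-free N1=0, N2=1, N3=0, N4=0, N5=0, N6=1, N7=1, N8=0 → 0; observed 0. Eliminates N1 stuck-at-1, N1 inverted output, N3 stuck-at-1, N3 inverted output, N6 inverted output, N7 inverted output, N8 inverted output.
Test 3 (x1=0, x2=0, x3=0, x4=0): fault-free N1=1, N2=1, N3=1, N4=1, N5=1, N6=0, N7=1, N8=0 → 0; observed 1. Eliminates N7 stuck-at-1, N8 stuck-at-0.
Only N6 stuck-at-1 is consistent with every test.

N6 stuck-at-1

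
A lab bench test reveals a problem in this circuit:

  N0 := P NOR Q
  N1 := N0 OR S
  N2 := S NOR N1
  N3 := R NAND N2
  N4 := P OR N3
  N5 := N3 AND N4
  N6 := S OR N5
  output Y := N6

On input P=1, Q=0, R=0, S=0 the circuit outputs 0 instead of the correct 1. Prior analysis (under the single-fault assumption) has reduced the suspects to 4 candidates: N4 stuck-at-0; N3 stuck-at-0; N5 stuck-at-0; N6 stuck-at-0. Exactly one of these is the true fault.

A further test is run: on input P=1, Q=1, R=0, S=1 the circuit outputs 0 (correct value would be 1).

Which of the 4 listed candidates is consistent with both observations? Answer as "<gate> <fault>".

Evaluate each candidate on input P=1, Q=1, R=0, S=1:
  N4 stuck-at-0: N0=0, N1=1, N2=0, N3=1, N4=0 [stuck-at-0], N5=0, N6=1 → 1 — eliminated
  N3 stuck-at-0: N0=0, N1=1, N2=0, N3=0 [stuck-at-0], N4=1, N5=0, N6=1 → 1 — eliminated
  N5 stuck-at-0: N0=0, N1=1, N2=0, N3=1, N4=1, N5=0 [stuck-at-0], N6=1 → 1 — eliminated
  N6 stuck-at-0: N0=0, N1=1, N2=0, N3=1, N4=1, N5=1, N6=0 [stuck-at-0] → 0 — matches
Only N6 stuck-at-0 reproduces the observed 0.

N6 stuck-at-0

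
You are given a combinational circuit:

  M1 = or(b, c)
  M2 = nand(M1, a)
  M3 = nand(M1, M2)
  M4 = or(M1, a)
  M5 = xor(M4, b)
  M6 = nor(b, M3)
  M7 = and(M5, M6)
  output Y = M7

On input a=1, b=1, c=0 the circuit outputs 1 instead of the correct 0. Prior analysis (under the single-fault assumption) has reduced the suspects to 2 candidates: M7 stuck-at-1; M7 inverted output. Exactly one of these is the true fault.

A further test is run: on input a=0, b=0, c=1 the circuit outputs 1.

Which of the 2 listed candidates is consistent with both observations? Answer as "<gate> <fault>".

Evaluate each candidate on input a=0, b=0, c=1:
  M7 stuck-at-1: M1=1, M2=1, M3=0, M4=1, M5=1, M6=1, M7=1 [stuck-at-1] → 1 — matches
  M7 inverted output: M1=1, M2=1, M3=0, M4=1, M5=1, M6=1, M7=0 [inverted output] → 0 — eliminated
Only M7 stuck-at-1 reproduces the observed 1.

M7 stuck-at-1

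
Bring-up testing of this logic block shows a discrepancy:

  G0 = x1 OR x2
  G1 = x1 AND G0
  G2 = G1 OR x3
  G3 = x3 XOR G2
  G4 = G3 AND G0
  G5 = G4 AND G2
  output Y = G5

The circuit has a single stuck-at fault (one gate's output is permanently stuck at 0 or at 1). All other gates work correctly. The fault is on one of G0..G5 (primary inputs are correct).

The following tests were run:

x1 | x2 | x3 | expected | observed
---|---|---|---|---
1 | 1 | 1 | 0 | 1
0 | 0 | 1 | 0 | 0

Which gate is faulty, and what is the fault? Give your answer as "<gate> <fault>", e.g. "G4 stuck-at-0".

Fault-free values for test 1 (x1=1, x2=1, x3=1): G0=1, G1=1, G2=1, G3=0, G4=0, G5=0, giving Y=0. Observed 1.
Test 1: faults giving observed 1 are {G3 stuck-at-1, G4 stuck-at-1, G5 stuck-at-1}.
Test 2 (x1=0, x2=0, x3=1): fault-free G0=0, G1=0, G2=1, G3=0, G4=0, G5=0 → 0; observed 0. Eliminates G4 stuck-at-1, G5 stuck-at-1.
Only G3 stuck-at-1 is consistent with every test.

G3 stuck-at-1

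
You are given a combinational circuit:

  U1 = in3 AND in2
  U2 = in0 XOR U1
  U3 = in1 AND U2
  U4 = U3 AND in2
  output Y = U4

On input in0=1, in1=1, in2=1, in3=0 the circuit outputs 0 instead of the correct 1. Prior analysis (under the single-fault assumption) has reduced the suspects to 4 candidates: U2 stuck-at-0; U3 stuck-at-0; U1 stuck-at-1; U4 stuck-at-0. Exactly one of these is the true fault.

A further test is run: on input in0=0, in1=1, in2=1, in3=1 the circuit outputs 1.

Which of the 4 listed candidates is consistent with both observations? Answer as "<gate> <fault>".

U1 stuck-at-1

Evaluate each candidate on input in0=0, in1=1, in2=1, in3=1:
  U2 stuck-at-0: U1=1, U2=0 [stuck-at-0], U3=0, U4=0 → 0 — eliminated
  U3 stuck-at-0: U1=1, U2=1, U3=0 [stuck-at-0], U4=0 → 0 — eliminated
  U1 stuck-at-1: U1=1 [stuck-at-1], U2=1, U3=1, U4=1 → 1 — matches
  U4 stuck-at-0: U1=1, U2=1, U3=1, U4=0 [stuck-at-0] → 0 — eliminated
Only U1 stuck-at-1 reproduces the observed 1.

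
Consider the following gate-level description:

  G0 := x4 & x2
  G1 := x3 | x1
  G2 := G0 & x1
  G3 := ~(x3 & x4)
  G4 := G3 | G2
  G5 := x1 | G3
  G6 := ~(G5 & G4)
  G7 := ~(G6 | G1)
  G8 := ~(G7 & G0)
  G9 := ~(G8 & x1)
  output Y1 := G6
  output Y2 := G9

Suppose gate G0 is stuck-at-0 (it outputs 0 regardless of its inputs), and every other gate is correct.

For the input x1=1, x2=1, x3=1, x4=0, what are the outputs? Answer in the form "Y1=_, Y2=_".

Propagate with G0 forced: G0=0 [stuck-at-0], G1=1, G2=0, G3=1, G4=1, G5=1, G6=0, G7=0, G8=1, G9=0.
So the outputs are Y1=0, Y2=0. (Same as the fault-free value — the fault is masked on this input.)

Y1=0, Y2=0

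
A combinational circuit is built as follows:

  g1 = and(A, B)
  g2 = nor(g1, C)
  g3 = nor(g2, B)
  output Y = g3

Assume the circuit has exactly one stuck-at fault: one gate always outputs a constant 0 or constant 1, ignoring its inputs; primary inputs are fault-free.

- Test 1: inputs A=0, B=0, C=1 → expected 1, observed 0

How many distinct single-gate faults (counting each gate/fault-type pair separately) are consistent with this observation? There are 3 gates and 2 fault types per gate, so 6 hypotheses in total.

Fault-free: g1=0, g2=0, g3=1 → 1. Observed 0.
  g1 stuck-at-0: output 1 ✗
  g1 stuck-at-1: output 1 ✗
  g2 stuck-at-0: output 1 ✗
  g2 stuck-at-1: output 0 ✓
  g3 stuck-at-0: output 0 ✓
  g3 stuck-at-1: output 1 ✗
Consistent faults: {g2 stuck-at-1, g3 stuck-at-0} — 2 in all.

2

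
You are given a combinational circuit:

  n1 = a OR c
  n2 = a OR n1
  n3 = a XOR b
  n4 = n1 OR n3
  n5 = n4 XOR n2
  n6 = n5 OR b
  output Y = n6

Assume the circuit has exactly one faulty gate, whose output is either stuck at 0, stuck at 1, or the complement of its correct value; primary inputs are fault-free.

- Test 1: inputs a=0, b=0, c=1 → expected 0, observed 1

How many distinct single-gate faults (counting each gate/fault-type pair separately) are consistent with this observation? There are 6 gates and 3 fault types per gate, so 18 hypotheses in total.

8

Fault-free: n1=1, n2=1, n3=0, n4=1, n5=0, n6=0 → 0. Observed 1.
  n1: none of the 3 fault types match ✗
  n2: stuck-at-0, inverted output ✓; others ✗
  n3: none of the 3 fault types match ✗
  n4: stuck-at-0, inverted output ✓; others ✗
  n5: stuck-at-1, inverted output ✓; others ✗
  n6: stuck-at-1, inverted output ✓; others ✗
Consistent faults: {n2 stuck-at-0, n2 inverted output, n4 stuck-at-0, n4 inverted output, n5 stuck-at-1, n5 inverted output, n6 stuck-at-1, n6 inverted output} — 8 in all.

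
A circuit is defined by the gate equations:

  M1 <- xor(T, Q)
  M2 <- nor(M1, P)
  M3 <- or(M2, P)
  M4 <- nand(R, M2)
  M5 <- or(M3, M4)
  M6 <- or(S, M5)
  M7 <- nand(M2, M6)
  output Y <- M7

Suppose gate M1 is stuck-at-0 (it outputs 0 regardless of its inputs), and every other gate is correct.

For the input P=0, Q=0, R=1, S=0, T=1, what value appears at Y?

Propagate with M1 forced: M1=0 [stuck-at-0], M2=1, M3=1, M4=0, M5=1, M6=1, M7=0.
So Y = 0. (Without the fault it would be 1.)

0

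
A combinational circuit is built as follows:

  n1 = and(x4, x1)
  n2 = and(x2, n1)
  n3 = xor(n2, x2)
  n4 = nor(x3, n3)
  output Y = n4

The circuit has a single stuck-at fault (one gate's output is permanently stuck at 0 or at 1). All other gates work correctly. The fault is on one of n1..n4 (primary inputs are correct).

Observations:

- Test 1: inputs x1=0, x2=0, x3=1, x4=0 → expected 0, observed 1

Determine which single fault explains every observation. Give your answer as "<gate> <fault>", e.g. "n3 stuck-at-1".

Fault-free values for test 1 (x1=0, x2=0, x3=1, x4=0): n1=0, n2=0, n3=0, n4=0, giving Y=0. Observed 1.
Test 1: faults giving observed 1 are {n4 stuck-at-1}.
Only n4 stuck-at-1 is consistent with every test.

n4 stuck-at-1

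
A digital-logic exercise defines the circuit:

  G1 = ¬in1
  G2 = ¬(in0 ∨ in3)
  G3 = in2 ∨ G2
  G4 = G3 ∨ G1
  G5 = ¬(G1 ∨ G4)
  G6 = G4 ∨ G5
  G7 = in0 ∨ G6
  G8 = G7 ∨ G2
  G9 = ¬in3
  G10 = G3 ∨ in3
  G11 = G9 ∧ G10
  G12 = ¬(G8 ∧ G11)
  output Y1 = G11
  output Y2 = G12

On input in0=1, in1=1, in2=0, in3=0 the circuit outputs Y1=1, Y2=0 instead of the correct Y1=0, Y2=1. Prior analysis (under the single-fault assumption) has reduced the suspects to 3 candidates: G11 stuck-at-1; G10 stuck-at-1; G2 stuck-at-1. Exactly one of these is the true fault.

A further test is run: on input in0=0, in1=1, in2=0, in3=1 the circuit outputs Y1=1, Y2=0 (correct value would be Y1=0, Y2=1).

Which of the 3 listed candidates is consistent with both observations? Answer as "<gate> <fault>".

G11 stuck-at-1

Evaluate each candidate on input in0=0, in1=1, in2=0, in3=1:
  G11 stuck-at-1: G1=0, G2=0, G3=0, G4=0, G5=1, G6=1, G7=1, G8=1, G9=0, G10=1, G11=1 [stuck-at-1], G12=0 → Y1=1, Y2=0 — matches
  G10 stuck-at-1: G1=0, G2=0, G3=0, G4=0, G5=1, G6=1, G7=1, G8=1, G9=0, G10=1 [stuck-at-1], G11=0, G12=1 → Y1=0, Y2=1 — eliminated
  G2 stuck-at-1: G1=0, G2=1 [stuck-at-1], G3=1, G4=1, G5=0, G6=1, G7=1, G8=1, G9=0, G10=1, G11=0, G12=1 → Y1=0, Y2=1 — eliminated
Only G11 stuck-at-1 reproduces the observed Y1=1, Y2=0.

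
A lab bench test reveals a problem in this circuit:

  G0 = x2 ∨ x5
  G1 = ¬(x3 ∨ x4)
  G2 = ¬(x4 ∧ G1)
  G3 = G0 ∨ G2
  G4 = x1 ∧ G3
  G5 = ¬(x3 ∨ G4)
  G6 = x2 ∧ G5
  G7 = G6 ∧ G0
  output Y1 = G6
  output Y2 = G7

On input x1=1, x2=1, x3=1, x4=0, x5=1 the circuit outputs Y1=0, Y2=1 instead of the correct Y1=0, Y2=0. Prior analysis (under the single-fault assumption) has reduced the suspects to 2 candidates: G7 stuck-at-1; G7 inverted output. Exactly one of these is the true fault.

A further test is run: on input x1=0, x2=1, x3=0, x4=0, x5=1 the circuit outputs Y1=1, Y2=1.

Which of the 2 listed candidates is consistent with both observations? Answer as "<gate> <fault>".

G7 stuck-at-1

Evaluate each candidate on input x1=0, x2=1, x3=0, x4=0, x5=1:
  G7 stuck-at-1: G0=1, G1=1, G2=1, G3=1, G4=0, G5=1, G6=1, G7=1 [stuck-at-1] → Y1=1, Y2=1 — matches
  G7 inverted output: G0=1, G1=1, G2=1, G3=1, G4=0, G5=1, G6=1, G7=0 [inverted output] → Y1=1, Y2=0 — eliminated
Only G7 stuck-at-1 reproduces the observed Y1=1, Y2=1.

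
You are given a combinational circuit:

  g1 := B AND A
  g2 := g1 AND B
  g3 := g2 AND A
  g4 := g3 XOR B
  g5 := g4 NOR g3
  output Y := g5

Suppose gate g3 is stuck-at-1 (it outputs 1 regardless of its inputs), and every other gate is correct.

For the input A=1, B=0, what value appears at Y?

0

Propagate with g3 forced: g1=0, g2=0, g3=1 [stuck-at-1], g4=1, g5=0.
So Y = 0. (Without the fault it would be 1.)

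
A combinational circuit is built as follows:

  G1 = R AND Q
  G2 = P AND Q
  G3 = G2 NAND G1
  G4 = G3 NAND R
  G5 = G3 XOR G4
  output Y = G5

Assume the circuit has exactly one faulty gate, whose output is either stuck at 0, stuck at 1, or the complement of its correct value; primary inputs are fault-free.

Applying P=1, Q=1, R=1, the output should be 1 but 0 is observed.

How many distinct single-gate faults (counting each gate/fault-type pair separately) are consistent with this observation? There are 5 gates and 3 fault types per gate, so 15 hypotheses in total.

4

Fault-free: G1=1, G2=1, G3=0, G4=1, G5=1 → 1. Observed 0.
  G1: none of the 3 fault types match ✗
  G2: none of the 3 fault types match ✗
  G3: none of the 3 fault types match ✗
  G4: stuck-at-0, inverted output ✓; others ✗
  G5: stuck-at-0, inverted output ✓; others ✗
Consistent faults: {G4 stuck-at-0, G4 inverted output, G5 stuck-at-0, G5 inverted output} — 4 in all.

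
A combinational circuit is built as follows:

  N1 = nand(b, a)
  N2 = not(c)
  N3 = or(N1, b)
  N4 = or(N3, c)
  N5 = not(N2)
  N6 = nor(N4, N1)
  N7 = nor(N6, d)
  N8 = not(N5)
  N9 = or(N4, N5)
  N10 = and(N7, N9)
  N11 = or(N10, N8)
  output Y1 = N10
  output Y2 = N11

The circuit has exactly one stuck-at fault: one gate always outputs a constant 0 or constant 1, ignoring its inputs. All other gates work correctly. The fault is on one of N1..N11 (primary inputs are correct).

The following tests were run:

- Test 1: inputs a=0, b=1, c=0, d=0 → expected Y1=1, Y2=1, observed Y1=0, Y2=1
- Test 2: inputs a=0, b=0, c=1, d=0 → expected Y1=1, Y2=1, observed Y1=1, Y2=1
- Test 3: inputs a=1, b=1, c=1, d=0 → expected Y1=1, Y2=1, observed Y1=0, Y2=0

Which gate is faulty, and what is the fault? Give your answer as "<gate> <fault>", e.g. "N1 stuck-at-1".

Fault-free values for test 1 (a=0, b=1, c=0, d=0): N1=1, N2=1, N3=1, N4=1, N5=0, N6=0, N7=1, N8=1, N9=1, N10=1, N11=1, giving Y1=1, Y2=1. Observed Y1=0, Y2=1.
Test 1: faults giving observed Y1=0, Y2=1 are {N3 stuck-at-0, N4 stuck-at-0, N6 stuck-at-1, N7 stuck-at-0, N9 stuck-at-0, N10 stuck-at-0}.
Test 2 (a=0, b=0, c=1, d=0): fault-free N1=1, N2=0, N3=1, N4=1, N5=1, N6=0, N7=1, N8=0, N9=1, N10=1, N11=1 → Y1=1, Y2=1; observed Y1=1, Y2=1. Eliminates N6 stuck-at-1, N7 stuck-at-0, N9 stuck-at-0, N10 stuck-at-0.
Test 3 (a=1, b=1, c=1, d=0): fault-free N1=0, N2=0, N3=1, N4=1, N5=1, N6=0, N7=1, N8=0, N9=1, N10=1, N11=1 → Y1=1, Y2=1; observed Y1=0, Y2=0. Eliminates N3 stuck-at-0.
Only N4 stuck-at-0 is consistent with every test.

N4 stuck-at-0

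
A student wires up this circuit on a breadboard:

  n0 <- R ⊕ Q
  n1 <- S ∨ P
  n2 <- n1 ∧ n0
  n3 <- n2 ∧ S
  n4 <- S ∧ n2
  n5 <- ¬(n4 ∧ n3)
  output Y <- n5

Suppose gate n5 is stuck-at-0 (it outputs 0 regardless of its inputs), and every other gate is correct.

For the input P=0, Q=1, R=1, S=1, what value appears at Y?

Propagate with n5 forced: n0=0, n1=1, n2=0, n3=0, n4=0, n5=0 [stuck-at-0].
So Y = 0. (Without the fault it would be 1.)

0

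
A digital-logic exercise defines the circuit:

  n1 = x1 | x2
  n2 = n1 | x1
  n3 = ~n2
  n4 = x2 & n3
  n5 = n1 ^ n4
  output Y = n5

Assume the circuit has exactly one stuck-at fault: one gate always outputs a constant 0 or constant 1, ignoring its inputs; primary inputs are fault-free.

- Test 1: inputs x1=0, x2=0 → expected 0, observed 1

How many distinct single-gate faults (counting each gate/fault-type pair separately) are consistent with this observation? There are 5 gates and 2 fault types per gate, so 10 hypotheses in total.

Fault-free: n1=0, n2=0, n3=1, n4=0, n5=0 → 0. Observed 1.
  n1 stuck-at-0: output 0 ✗
  n1 stuck-at-1: output 1 ✓
  n2 stuck-at-0: output 0 ✗
  n2 stuck-at-1: output 0 ✗
  n3 stuck-at-0: output 0 ✗
  n3 stuck-at-1: output 0 ✗
  n4 stuck-at-0: output 0 ✗
  n4 stuck-at-1: output 1 ✓
  n5 stuck-at-0: output 0 ✗
  n5 stuck-at-1: output 1 ✓
Consistent faults: {n1 stuck-at-1, n4 stuck-at-1, n5 stuck-at-1} — 3 in all.

3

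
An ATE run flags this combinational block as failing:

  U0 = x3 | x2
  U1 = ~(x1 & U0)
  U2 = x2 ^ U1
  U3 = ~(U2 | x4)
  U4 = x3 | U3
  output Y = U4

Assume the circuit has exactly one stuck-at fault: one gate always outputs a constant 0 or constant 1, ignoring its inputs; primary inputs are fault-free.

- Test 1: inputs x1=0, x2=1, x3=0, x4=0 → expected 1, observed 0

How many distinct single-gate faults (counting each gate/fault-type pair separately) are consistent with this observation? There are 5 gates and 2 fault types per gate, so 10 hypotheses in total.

4

Fault-free: U0=1, U1=1, U2=0, U3=1, U4=1 → 1. Observed 0.
  U0 stuck-at-0: output 1 ✗
  U0 stuck-at-1: output 1 ✗
  U1 stuck-at-0: output 0 ✓
  U1 stuck-at-1: output 1 ✗
  U2 stuck-at-0: output 1 ✗
  U2 stuck-at-1: output 0 ✓
  U3 stuck-at-0: output 0 ✓
  U3 stuck-at-1: output 1 ✗
  U4 stuck-at-0: output 0 ✓
  U4 stuck-at-1: output 1 ✗
Consistent faults: {U1 stuck-at-0, U2 stuck-at-1, U3 stuck-at-0, U4 stuck-at-0} — 4 in all.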